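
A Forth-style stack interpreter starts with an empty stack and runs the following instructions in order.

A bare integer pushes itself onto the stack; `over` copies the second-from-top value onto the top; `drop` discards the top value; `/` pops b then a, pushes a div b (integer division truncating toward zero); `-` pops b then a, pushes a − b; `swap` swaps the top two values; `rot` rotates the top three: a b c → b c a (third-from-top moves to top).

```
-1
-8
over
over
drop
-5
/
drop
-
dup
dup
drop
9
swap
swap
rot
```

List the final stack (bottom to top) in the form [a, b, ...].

-1    [-1]
-8    [-1, -8]
over  [-1, -8, -1]
over  [-1, -8, -1, -8]
drop  [-1, -8, -1]
-5    [-1, -8, -1, -5]
/     [-1, -8, 0]
drop  [-1, -8]
-     [7]
dup   [7, 7]
dup   [7, 7, 7]
drop  [7, 7]
9     [7, 7, 9]
swap  [7, 9, 7]
swap  [7, 7, 9]
rot   [7, 9, 7]

[7, 9, 7]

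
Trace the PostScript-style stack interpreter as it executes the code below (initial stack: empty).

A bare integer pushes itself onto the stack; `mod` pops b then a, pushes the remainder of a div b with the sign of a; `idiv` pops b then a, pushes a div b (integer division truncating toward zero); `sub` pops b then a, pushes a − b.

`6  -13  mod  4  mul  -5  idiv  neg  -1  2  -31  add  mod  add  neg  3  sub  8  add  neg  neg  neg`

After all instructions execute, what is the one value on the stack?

-2

6    : [6]
-13  : [6, -13]
mod  : [6]
4    : [6, 4]
mul  : [24]
-5   : [24, -5]
idiv : [-4]
neg  : [4]
-1   : [4, -1]
2    : [4, -1, 2]
-31  : [4, -1, 2, -31]
add  : [4, -1, -29]
mod  : [4, -1]
add  : [3]
neg  : [-3]
3    : [-3, 3]
sub  : [-6]
8    : [-6, 8]
add  : [2]
neg  : [-2]
neg  : [2]
neg  : [-2]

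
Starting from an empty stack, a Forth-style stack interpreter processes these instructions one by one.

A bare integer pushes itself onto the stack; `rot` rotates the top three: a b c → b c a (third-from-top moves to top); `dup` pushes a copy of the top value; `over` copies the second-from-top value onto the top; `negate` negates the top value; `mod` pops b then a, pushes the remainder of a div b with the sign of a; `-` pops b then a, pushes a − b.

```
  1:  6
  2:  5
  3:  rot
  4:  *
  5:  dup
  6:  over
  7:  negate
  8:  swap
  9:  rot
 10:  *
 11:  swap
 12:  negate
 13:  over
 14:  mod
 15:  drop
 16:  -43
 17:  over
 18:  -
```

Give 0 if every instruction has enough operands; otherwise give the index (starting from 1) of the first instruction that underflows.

6  6
5  6 5
rot  — needs 3 operands, stack has 2 → underflow

3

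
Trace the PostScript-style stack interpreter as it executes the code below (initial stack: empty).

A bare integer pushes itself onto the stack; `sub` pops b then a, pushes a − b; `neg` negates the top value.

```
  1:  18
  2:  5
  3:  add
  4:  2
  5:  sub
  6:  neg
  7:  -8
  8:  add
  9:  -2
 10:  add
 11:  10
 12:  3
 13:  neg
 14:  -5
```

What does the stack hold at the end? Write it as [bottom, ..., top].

18  → 18
5   → 18 5
add → 23
2   → 23 2
sub → 21
neg → -21
-8  → -21 -8
add → -29
-2  → -29 -2
add → -31
10  → -31 10
3   → -31 10 3
neg → -31 10 -3
-5  → -31 10 -3 -5

[-31, 10, -3, -5]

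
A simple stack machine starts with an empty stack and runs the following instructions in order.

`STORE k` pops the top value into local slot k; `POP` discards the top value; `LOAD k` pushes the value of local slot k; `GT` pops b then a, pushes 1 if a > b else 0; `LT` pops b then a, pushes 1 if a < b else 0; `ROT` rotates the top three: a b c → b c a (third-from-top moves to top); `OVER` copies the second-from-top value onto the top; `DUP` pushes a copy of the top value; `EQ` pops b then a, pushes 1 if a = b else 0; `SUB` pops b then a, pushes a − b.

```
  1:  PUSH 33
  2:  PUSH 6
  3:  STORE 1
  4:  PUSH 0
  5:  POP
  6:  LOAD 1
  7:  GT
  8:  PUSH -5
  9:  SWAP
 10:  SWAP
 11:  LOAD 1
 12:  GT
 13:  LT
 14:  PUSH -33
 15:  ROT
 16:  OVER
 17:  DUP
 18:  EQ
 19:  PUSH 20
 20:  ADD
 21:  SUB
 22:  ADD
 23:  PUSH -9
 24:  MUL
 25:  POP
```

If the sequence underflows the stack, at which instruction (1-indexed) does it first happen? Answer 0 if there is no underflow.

PUSH 33  → 33
PUSH 6   → 33 6
STORE 1  → 33
PUSH 0   → 33 0
POP      → 33
LOAD 1   → 33 6
GT       → 1
PUSH -5  → 1 -5
SWAP     → -5 1
SWAP     → 1 -5
LOAD 1   → 1 -5 6
GT       → 1 0
LT       → 0
PUSH -33 → 0 -33
ROT  — needs 3 operands, stack has 2 → underflow

15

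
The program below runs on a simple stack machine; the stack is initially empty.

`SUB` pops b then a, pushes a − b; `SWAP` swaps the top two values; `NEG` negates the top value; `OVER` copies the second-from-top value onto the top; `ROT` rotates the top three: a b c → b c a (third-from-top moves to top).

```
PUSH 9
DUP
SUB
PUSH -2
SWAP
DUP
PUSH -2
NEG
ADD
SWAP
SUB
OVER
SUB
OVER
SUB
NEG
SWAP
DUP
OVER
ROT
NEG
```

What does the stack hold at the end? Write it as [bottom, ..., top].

PUSH 9   9
DUP      9 9
SUB      0
PUSH -2  0 -2
SWAP     -2 0
DUP      -2 0 0
PUSH -2  -2 0 0 -2
NEG      -2 0 0 2
ADD      -2 0 2
SWAP     -2 2 0
SUB      -2 2
OVER     -2 2 -2
SUB      -2 4
OVER     -2 4 -2
SUB      -2 6
NEG      -2 -6
SWAP     -6 -2
DUP      -6 -2 -2
OVER     -6 -2 -2 -2
ROT      -6 -2 -2 -2
NEG      -6 -2 -2 2

[-6, -2, -2, 2]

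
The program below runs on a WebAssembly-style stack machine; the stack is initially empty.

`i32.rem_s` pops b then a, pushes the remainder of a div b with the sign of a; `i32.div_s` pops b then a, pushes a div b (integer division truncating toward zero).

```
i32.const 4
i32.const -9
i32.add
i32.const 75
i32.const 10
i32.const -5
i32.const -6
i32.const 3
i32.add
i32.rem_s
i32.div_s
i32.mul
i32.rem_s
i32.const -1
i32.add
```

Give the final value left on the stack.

-6

i32.const 4  : 4
i32.const -9 : 4 -9
i32.add      : -5
i32.const 75 : -5 75
i32.const 10 : -5 75 10
i32.const -5 : -5 75 10 -5
i32.const -6 : -5 75 10 -5 -6
i32.const 3  : -5 75 10 -5 -6 3
i32.add      : -5 75 10 -5 -3
i32.rem_s    : -5 75 10 -2
i32.div_s    : -5 75 -5
i32.mul      : -5 -375
i32.rem_s    : -5
i32.const -1 : -5 -1
i32.add      : -6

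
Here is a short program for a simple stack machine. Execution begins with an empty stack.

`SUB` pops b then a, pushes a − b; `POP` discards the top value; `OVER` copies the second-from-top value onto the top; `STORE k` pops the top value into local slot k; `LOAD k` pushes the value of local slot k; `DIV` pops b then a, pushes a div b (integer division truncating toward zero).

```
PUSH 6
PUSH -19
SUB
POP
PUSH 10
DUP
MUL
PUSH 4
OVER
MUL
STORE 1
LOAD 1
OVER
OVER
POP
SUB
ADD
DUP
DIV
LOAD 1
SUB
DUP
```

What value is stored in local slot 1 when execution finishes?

PUSH 6   : 6
PUSH -19 : 6 -19
SUB      : 25
POP      : (empty)
PUSH 10  : 10
DUP      : 10 10
MUL      : 100
PUSH 4   : 100 4
OVER     : 100 4 100
MUL      : 100 400
STORE 1  : 100
LOAD 1   : 100 400
OVER     : 100 400 100
OVER     : 100 400 100 400
POP      : 100 400 100
SUB      : 100 300
ADD      : 400
DUP      : 400 400
DIV      : 1
LOAD 1   : 1 400
SUB      : -399
DUP      : -399 -399

400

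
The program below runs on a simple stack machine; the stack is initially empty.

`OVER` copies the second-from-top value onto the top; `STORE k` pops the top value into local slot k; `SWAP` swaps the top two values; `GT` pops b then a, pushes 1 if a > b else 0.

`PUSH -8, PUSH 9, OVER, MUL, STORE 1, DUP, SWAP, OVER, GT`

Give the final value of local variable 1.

-72

PUSH -8 → -8
PUSH 9  → -8 9
OVER    → -8 9 -8
MUL     → -8 -72
STORE 1 → -8
DUP     → -8 -8
SWAP    → -8 -8
OVER    → -8 -8 -8
GT      → -8 0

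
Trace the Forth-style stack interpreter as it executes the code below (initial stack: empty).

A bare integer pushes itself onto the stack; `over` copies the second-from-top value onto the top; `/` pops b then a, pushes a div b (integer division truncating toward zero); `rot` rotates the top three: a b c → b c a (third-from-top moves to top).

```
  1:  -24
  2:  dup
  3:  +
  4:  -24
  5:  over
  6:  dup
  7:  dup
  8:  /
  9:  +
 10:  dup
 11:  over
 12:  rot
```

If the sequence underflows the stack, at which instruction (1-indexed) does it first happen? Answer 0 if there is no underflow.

0

-24  → -24
dup  → -24 -24
+    → -48
-24  → -48 -24
over → -48 -24 -48
dup  → -48 -24 -48 -48
dup  → -48 -24 -48 -48 -48
/    → -48 -24 -48 1
+    → -48 -24 -47
dup  → -48 -24 -47 -47
over → -48 -24 -47 -47 -47
rot  → -48 -24 -47 -47 -47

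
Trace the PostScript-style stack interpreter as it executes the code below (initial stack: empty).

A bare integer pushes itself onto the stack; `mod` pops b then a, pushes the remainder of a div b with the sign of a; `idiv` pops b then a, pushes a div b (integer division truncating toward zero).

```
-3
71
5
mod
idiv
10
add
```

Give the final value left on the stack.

7

-3   -> -3
71   -> -3 71
5    -> -3 71 5
mod  -> -3 1
idiv -> -3
10   -> -3 10
add  -> 7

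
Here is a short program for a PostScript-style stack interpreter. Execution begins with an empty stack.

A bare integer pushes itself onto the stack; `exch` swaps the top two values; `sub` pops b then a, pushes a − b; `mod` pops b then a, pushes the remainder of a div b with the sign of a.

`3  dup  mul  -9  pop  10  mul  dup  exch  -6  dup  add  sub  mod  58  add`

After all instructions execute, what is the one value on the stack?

3    → [3]
dup  → [3, 3]
mul  → [9]
-9   → [9, -9]
pop  → [9]
10   → [9, 10]
mul  → [90]
dup  → [90, 90]
exch → [90, 90]
-6   → [90, 90, -6]
dup  → [90, 90, -6, -6]
add  → [90, 90, -12]
sub  → [90, 102]
mod  → [90]
58   → [90, 58]
add  → [148]

148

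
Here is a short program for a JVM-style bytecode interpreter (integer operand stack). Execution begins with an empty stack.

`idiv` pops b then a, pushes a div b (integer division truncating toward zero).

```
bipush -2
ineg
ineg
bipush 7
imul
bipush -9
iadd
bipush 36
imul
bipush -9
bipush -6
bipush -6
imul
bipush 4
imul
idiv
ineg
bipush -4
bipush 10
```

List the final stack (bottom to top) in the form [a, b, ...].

[-828, 0, -4, 10]

bipush -2  [-2]
ineg       [2]
ineg       [-2]
bipush 7   [-2, 7]
imul       [-14]
bipush -9  [-14, -9]
iadd       [-23]
bipush 36  [-23, 36]
imul       [-828]
bipush -9  [-828, -9]
bipush -6  [-828, -9, -6]
bipush -6  [-828, -9, -6, -6]
imul       [-828, -9, 36]
bipush 4   [-828, -9, 36, 4]
imul       [-828, -9, 144]
idiv       [-828, 0]
ineg       [-828, 0]
bipush -4  [-828, 0, -4]
bipush 10  [-828, 0, -4, 10]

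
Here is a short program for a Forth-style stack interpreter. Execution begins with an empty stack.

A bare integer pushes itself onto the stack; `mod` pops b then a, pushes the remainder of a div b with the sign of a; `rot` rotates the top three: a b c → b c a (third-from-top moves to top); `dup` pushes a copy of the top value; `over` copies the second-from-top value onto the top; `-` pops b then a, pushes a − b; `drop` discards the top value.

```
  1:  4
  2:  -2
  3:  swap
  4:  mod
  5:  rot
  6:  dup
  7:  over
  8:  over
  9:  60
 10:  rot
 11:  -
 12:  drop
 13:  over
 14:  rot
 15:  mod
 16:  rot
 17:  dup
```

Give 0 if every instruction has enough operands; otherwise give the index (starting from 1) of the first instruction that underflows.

5

4    → 4
-2   → 4 -2
swap → -2 4
mod  → -2
rot  — needs 3 operands, stack has 1 → underflow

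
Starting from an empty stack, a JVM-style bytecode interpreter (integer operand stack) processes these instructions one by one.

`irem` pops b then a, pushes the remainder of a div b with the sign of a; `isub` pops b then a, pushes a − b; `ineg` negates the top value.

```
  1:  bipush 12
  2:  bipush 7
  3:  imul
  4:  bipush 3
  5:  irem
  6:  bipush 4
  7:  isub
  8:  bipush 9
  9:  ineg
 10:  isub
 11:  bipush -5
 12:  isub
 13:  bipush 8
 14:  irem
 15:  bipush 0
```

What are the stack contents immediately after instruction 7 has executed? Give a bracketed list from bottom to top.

[-4]

bipush 12 : 12
bipush 7  : 12 7
imul      : 84
bipush 3  : 84 3
irem      : 0
bipush 4  : 0 4
isub      : -4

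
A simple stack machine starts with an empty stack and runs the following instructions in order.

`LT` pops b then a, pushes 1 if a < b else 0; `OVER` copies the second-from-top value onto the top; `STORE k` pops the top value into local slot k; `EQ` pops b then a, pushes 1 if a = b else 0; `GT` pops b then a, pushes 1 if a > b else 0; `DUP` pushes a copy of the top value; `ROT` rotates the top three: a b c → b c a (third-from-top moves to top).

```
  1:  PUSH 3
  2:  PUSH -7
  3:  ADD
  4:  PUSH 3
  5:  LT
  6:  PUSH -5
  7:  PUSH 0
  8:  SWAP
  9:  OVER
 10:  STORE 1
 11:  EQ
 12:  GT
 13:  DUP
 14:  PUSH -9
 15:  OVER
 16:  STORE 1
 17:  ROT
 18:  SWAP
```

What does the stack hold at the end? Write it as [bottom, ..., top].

[1, 1, -9]

PUSH 3  -> 3
PUSH -7 -> 3 -7
ADD     -> -4
PUSH 3  -> -4 3
LT      -> 1
PUSH -5 -> 1 -5
PUSH 0  -> 1 -5 0
SWAP    -> 1 0 -5
OVER    -> 1 0 -5 0
STORE 1 -> 1 0 -5
EQ      -> 1 0
GT      -> 1
DUP     -> 1 1
PUSH -9 -> 1 1 -9
OVER    -> 1 1 -9 1
STORE 1 -> 1 1 -9
ROT     -> 1 -9 1
SWAP    -> 1 1 -9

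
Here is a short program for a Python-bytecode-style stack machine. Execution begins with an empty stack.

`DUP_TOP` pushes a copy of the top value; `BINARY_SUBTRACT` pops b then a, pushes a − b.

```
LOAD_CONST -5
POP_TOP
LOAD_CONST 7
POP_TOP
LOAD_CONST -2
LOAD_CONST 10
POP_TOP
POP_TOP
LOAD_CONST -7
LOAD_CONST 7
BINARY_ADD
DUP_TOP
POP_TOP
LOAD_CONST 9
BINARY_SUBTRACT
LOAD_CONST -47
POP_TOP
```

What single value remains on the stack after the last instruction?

-9

LOAD_CONST -5    -5
POP_TOP          (empty)
LOAD_CONST 7     7
POP_TOP          (empty)
LOAD_CONST -2    -2
LOAD_CONST 10    -2 10
POP_TOP          -2
POP_TOP          (empty)
LOAD_CONST -7    -7
LOAD_CONST 7     -7 7
BINARY_ADD       0
DUP_TOP          0 0
POP_TOP          0
LOAD_CONST 9     0 9
BINARY_SUBTRACT  -9
LOAD_CONST -47   -9 -47
POP_TOP          -9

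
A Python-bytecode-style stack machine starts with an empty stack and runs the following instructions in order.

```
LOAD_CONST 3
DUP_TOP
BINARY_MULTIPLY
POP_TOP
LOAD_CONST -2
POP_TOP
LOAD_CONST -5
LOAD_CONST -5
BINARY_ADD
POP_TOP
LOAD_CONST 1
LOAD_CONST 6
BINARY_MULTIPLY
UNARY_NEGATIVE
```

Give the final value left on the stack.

LOAD_CONST 3    : [3]
DUP_TOP         : [3, 3]
BINARY_MULTIPLY : [9]
POP_TOP         : []
LOAD_CONST -2   : [-2]
POP_TOP         : []
LOAD_CONST -5   : [-5]
LOAD_CONST -5   : [-5, -5]
BINARY_ADD      : [-10]
POP_TOP         : []
LOAD_CONST 1    : [1]
LOAD_CONST 6    : [1, 6]
BINARY_MULTIPLY : [6]
UNARY_NEGATIVE  : [-6]

-6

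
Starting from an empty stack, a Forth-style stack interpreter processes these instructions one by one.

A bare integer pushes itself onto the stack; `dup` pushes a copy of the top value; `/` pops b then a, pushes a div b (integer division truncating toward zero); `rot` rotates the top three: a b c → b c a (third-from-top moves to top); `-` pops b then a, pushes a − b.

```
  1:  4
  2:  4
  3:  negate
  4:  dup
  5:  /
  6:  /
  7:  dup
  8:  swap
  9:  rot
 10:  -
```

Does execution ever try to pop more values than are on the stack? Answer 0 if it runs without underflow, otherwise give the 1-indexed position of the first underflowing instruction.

9

4       4
4       4 4
negate  4 -4
dup     4 -4 -4
/       4 1
/       4
dup     4 4
swap    4 4
rot  — needs 3 operands, stack has 2 → underflow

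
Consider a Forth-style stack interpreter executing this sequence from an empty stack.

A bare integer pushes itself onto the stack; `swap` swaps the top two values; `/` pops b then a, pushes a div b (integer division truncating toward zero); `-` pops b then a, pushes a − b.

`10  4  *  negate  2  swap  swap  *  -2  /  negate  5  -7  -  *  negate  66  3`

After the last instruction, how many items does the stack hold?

10      [10]
4       [10, 4]
*       [40]
negate  [-40]
2       [-40, 2]
swap    [2, -40]
swap    [-40, 2]
*       [-80]
-2      [-80, -2]
/       [40]
negate  [-40]
5       [-40, 5]
-7      [-40, 5, -7]
-       [-40, 12]
*       [-480]
negate  [480]
66      [480, 66]
3       [480, 66, 3]

3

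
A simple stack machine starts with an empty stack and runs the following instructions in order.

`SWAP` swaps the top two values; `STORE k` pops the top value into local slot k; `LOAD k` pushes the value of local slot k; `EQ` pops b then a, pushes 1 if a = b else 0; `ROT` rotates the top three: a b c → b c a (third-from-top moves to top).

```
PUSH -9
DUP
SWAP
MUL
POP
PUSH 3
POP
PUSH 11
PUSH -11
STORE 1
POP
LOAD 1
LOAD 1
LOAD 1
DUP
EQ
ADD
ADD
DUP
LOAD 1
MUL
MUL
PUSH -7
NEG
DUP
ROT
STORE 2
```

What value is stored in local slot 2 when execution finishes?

PUSH -9   [-9]
DUP       [-9, -9]
SWAP      [-9, -9]
MUL       [81]
POP       []
PUSH 3    [3]
POP       []
PUSH 11   [11]
PUSH -11  [11, -11]
STORE 1   [11]
POP       []
LOAD 1    [-11]
LOAD 1    [-11, -11]
LOAD 1    [-11, -11, -11]
DUP       [-11, -11, -11, -11]
EQ        [-11, -11, 1]
ADD       [-11, -10]
ADD       [-21]
DUP       [-21, -21]
LOAD 1    [-21, -21, -11]
MUL       [-21, 231]
MUL       [-4851]
PUSH -7   [-4851, -7]
NEG       [-4851, 7]
DUP       [-4851, 7, 7]
ROT       [7, 7, -4851]
STORE 2   [7, 7]

-4851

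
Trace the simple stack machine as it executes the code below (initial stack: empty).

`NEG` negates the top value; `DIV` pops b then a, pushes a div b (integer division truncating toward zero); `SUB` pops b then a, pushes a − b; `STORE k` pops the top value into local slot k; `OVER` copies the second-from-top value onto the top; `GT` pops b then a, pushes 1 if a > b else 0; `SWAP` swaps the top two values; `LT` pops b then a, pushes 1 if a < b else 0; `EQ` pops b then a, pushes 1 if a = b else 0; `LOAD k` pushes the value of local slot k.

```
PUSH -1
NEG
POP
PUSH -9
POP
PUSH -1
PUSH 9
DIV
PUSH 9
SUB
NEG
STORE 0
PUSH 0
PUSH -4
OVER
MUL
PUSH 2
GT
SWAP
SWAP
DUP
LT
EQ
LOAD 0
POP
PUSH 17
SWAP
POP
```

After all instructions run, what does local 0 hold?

PUSH -1  -1
NEG      1
POP      (empty)
PUSH -9  -9
POP      (empty)
PUSH -1  -1
PUSH 9   -1 9
DIV      0
PUSH 9   0 9
SUB      -9
NEG      9
STORE 0  (empty)
PUSH 0   0
PUSH -4  0 -4
OVER     0 -4 0
MUL      0 0
PUSH 2   0 0 2
GT       0 0
SWAP     0 0
SWAP     0 0
DUP      0 0 0
LT       0 0
EQ       1
LOAD 0   1 9
POP      1
PUSH 17  1 17
SWAP     17 1
POP      17

9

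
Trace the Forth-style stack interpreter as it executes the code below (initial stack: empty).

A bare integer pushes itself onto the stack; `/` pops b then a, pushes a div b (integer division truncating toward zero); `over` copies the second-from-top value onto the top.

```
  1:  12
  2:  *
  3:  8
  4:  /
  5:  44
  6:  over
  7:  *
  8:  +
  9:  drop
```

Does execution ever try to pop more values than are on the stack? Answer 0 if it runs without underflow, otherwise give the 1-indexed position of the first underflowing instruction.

12 → 12
*  — needs 2 operands, stack has 1 → underflow

2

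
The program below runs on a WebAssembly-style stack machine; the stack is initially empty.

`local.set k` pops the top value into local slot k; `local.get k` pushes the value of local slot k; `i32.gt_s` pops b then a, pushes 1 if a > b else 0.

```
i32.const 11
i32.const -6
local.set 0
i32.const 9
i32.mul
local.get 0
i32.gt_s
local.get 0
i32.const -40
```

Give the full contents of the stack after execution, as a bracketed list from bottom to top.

i32.const 11  -> [11]
i32.const -6  -> [11, -6]
local.set 0   -> [11]
i32.const 9   -> [11, 9]
i32.mul       -> [99]
local.get 0   -> [99, -6]
i32.gt_s      -> [1]
local.get 0   -> [1, -6]
i32.const -40 -> [1, -6, -40]

[1, -6, -40]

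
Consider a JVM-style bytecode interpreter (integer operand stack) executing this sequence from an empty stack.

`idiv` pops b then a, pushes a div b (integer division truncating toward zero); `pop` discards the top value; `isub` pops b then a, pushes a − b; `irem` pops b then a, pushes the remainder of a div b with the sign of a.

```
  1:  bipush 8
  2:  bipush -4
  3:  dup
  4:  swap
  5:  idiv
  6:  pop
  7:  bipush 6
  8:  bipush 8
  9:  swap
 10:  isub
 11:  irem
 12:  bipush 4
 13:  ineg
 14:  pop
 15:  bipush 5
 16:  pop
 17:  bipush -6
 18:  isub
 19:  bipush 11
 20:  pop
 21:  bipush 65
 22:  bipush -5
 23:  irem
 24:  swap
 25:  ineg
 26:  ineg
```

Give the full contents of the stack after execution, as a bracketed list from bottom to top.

[0, 6]

bipush 8   [8]
bipush -4  [8, -4]
dup        [8, -4, -4]
swap       [8, -4, -4]
idiv       [8, 1]
pop        [8]
bipush 6   [8, 6]
bipush 8   [8, 6, 8]
swap       [8, 8, 6]
isub       [8, 2]
irem       [0]
bipush 4   [0, 4]
ineg       [0, -4]
pop        [0]
bipush 5   [0, 5]
pop        [0]
bipush -6  [0, -6]
isub       [6]
bipush 11  [6, 11]
pop        [6]
bipush 65  [6, 65]
bipush -5  [6, 65, -5]
irem       [6, 0]
swap       [0, 6]
ineg       [0, -6]
ineg       [0, 6]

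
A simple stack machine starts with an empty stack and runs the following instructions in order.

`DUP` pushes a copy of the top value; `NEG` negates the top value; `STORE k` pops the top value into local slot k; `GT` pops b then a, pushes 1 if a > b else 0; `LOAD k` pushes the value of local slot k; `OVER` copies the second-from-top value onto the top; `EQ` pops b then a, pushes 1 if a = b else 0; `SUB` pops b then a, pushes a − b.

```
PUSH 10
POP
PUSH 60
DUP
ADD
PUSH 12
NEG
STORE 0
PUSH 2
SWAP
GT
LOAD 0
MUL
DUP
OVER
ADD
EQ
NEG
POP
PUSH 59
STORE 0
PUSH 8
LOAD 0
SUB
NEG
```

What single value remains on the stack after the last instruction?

51

PUSH 10  [10]
POP      []
PUSH 60  [60]
DUP      [60, 60]
ADD      [120]
PUSH 12  [120, 12]
NEG      [120, -12]
STORE 0  [120]
PUSH 2   [120, 2]
SWAP     [2, 120]
GT       [0]
LOAD 0   [0, -12]
MUL      [0]
DUP      [0, 0]
OVER     [0, 0, 0]
ADD      [0, 0]
EQ       [1]
NEG      [-1]
POP      []
PUSH 59  [59]
STORE 0  []
PUSH 8   [8]
LOAD 0   [8, 59]
SUB      [-51]
NEG      [51]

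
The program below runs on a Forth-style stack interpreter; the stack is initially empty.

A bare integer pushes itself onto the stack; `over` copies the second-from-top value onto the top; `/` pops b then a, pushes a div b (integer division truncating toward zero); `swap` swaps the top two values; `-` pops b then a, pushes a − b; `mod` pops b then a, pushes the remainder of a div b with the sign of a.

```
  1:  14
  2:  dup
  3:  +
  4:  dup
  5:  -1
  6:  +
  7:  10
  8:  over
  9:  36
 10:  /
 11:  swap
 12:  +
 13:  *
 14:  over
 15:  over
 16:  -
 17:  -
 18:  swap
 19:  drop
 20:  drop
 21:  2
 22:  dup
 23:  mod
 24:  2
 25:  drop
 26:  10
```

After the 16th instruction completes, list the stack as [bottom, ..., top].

[28, 270, -242]

14   : 14
dup  : 14 14
+    : 28
dup  : 28 28
-1   : 28 28 -1
+    : 28 27
10   : 28 27 10
over : 28 27 10 27
36   : 28 27 10 27 36
/    : 28 27 10 0
swap : 28 27 0 10
+    : 28 27 10
*    : 28 270
over : 28 270 28
over : 28 270 28 270
-    : 28 270 -242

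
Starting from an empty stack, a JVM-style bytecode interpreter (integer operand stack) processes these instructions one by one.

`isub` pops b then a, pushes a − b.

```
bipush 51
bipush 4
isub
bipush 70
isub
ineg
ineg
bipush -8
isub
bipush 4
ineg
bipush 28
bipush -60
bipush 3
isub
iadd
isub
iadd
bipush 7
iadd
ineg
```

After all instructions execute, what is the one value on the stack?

-23

bipush 51  -> 51
bipush 4   -> 51 4
isub       -> 47
bipush 70  -> 47 70
isub       -> -23
ineg       -> 23
ineg       -> -23
bipush -8  -> -23 -8
isub       -> -15
bipush 4   -> -15 4
ineg       -> -15 -4
bipush 28  -> -15 -4 28
bipush -60 -> -15 -4 28 -60
bipush 3   -> -15 -4 28 -60 3
isub       -> -15 -4 28 -63
iadd       -> -15 -4 -35
isub       -> -15 31
iadd       -> 16
bipush 7   -> 16 7
iadd       -> 23
ineg       -> -23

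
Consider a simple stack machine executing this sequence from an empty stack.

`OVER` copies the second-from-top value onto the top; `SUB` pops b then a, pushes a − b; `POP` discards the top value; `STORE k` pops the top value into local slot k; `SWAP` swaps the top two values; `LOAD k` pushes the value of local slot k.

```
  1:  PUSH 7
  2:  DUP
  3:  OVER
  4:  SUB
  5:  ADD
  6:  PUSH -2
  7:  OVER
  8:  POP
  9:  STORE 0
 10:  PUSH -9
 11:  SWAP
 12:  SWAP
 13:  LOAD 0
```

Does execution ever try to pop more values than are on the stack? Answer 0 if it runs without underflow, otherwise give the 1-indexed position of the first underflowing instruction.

PUSH 7  → 7
DUP     → 7 7
OVER    → 7 7 7
SUB     → 7 0
ADD     → 7
PUSH -2 → 7 -2
OVER    → 7 -2 7
POP     → 7 -2
STORE 0 → 7
PUSH -9 → 7 -9
SWAP    → -9 7
SWAP    → 7 -9
LOAD 0  → 7 -9 -2

0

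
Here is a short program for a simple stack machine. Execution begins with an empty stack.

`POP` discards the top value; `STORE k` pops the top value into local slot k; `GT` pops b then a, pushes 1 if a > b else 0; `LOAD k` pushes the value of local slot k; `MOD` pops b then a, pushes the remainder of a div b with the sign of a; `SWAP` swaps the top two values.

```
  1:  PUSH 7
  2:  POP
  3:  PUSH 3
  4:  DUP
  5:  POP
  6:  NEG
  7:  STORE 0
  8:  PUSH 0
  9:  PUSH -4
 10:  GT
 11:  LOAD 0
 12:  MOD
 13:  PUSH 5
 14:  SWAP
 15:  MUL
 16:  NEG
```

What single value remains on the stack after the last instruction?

-5

PUSH 7  : [7]
POP     : []
PUSH 3  : [3]
DUP     : [3, 3]
POP     : [3]
NEG     : [-3]
STORE 0 : []
PUSH 0  : [0]
PUSH -4 : [0, -4]
GT      : [1]
LOAD 0  : [1, -3]
MOD     : [1]
PUSH 5  : [1, 5]
SWAP    : [5, 1]
MUL     : [5]
NEG     : [-5]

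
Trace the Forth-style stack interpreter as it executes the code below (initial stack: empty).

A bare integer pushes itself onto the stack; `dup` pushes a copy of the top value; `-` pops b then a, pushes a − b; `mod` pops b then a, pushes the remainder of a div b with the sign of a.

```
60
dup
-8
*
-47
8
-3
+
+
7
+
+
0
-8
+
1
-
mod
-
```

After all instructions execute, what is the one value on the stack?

62

60  → [60]
dup → [60, 60]
-8  → [60, 60, -8]
*   → [60, -480]
-47 → [60, -480, -47]
8   → [60, -480, -47, 8]
-3  → [60, -480, -47, 8, -3]
+   → [60, -480, -47, 5]
+   → [60, -480, -42]
7   → [60, -480, -42, 7]
+   → [60, -480, -35]
+   → [60, -515]
0   → [60, -515, 0]
-8  → [60, -515, 0, -8]
+   → [60, -515, -8]
1   → [60, -515, -8, 1]
-   → [60, -515, -9]
mod → [60, -2]
-   → [62]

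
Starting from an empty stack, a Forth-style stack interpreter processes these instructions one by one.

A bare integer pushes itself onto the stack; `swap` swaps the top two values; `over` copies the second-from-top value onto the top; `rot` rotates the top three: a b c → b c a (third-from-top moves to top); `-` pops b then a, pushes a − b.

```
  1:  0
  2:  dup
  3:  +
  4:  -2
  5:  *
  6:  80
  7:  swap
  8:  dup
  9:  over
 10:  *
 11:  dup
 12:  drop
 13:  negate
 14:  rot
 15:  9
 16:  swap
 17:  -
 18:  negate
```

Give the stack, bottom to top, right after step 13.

[80, 0, 0]

0      → [0]
dup    → [0, 0]
+      → [0]
-2     → [0, -2]
*      → [0]
80     → [0, 80]
swap   → [80, 0]
dup    → [80, 0, 0]
over   → [80, 0, 0, 0]
*      → [80, 0, 0]
dup    → [80, 0, 0, 0]
drop   → [80, 0, 0]
negate → [80, 0, 0]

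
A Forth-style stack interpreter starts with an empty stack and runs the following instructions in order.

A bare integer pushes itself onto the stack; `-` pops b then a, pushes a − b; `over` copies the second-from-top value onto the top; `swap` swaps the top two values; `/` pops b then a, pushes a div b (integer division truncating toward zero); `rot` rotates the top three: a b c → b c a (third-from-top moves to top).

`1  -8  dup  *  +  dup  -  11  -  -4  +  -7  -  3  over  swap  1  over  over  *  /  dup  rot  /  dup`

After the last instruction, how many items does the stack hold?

5

1    → 1
-8   → 1 -8
dup  → 1 -8 -8
*    → 1 64
+    → 65
dup  → 65 65
-    → 0
11   → 0 11
-    → -11
-4   → -11 -4
+    → -15
-7   → -15 -7
-    → -8
3    → -8 3
over → -8 3 -8
swap → -8 -8 3
1    → -8 -8 3 1
over → -8 -8 3 1 3
over → -8 -8 3 1 3 1
*    → -8 -8 3 1 3
/    → -8 -8 3 0
dup  → -8 -8 3 0 0
rot  → -8 -8 0 0 3
/    → -8 -8 0 0
dup  → -8 -8 0 0 0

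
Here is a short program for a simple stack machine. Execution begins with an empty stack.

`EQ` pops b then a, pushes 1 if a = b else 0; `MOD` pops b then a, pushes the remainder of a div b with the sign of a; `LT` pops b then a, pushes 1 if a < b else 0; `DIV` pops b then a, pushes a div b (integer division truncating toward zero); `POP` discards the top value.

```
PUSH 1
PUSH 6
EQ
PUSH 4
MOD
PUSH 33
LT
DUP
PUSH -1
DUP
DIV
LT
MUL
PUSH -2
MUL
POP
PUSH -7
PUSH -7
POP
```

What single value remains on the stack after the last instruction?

-7

PUSH 1  → [1]
PUSH 6  → [1, 6]
EQ      → [0]
PUSH 4  → [0, 4]
MOD     → [0]
PUSH 33 → [0, 33]
LT      → [1]
DUP     → [1, 1]
PUSH -1 → [1, 1, -1]
DUP     → [1, 1, -1, -1]
DIV     → [1, 1, 1]
LT      → [1, 0]
MUL     → [0]
PUSH -2 → [0, -2]
MUL     → [0]
POP     → []
PUSH -7 → [-7]
PUSH -7 → [-7, -7]
POP     → [-7]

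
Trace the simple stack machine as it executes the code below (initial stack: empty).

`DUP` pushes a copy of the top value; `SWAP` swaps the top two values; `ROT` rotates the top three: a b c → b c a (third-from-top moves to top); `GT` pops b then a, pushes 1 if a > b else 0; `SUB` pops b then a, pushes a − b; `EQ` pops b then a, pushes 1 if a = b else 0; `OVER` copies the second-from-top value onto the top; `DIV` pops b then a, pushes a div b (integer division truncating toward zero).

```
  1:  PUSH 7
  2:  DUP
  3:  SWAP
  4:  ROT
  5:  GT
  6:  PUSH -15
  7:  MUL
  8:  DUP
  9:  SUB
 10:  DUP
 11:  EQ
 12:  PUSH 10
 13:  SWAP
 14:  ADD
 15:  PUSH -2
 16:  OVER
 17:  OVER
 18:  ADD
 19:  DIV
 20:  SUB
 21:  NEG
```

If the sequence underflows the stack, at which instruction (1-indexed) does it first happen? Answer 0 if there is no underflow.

4

PUSH 7 -> [7]
DUP    -> [7, 7]
SWAP   -> [7, 7]
ROT  — needs 3 operands, stack has 2 → underflow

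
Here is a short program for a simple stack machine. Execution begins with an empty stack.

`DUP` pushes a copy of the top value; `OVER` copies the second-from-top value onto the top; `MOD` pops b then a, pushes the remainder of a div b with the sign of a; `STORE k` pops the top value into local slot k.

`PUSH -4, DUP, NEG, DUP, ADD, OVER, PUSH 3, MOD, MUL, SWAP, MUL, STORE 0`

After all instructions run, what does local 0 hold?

PUSH -4 : -4
DUP     : -4 -4
NEG     : -4 4
DUP     : -4 4 4
ADD     : -4 8
OVER    : -4 8 -4
PUSH 3  : -4 8 -4 3
MOD     : -4 8 -1
MUL     : -4 -8
SWAP    : -8 -4
MUL     : 32
STORE 0 : (empty)

32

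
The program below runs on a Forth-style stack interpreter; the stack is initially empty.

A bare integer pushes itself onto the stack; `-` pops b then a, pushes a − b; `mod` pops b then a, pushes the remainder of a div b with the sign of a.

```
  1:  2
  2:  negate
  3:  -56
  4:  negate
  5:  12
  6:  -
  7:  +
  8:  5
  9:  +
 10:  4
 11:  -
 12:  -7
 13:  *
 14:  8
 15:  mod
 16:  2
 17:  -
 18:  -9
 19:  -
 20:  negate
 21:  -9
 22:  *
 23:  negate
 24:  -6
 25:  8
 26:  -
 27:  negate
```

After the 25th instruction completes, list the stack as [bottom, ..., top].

[-18, -6, 8]

2      → [2]
negate → [-2]
-56    → [-2, -56]
negate → [-2, 56]
12     → [-2, 56, 12]
-      → [-2, 44]
+      → [42]
5      → [42, 5]
+      → [47]
4      → [47, 4]
-      → [43]
-7     → [43, -7]
*      → [-301]
8      → [-301, 8]
mod    → [-5]
2      → [-5, 2]
-      → [-7]
-9     → [-7, -9]
-      → [2]
negate → [-2]
-9     → [-2, -9]
*      → [18]
negate → [-18]
-6     → [-18, -6]
8      → [-18, -6, 8]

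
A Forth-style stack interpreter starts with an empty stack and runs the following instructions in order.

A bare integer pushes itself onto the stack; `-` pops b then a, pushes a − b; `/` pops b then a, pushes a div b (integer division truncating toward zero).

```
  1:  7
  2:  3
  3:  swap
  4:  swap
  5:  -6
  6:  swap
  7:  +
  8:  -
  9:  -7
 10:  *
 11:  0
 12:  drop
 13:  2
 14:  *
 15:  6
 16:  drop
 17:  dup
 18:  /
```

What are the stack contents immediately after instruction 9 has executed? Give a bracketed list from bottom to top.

[10, -7]

7    -> 7
3    -> 7 3
swap -> 3 7
swap -> 7 3
-6   -> 7 3 -6
swap -> 7 -6 3
+    -> 7 -3
-    -> 10
-7   -> 10 -7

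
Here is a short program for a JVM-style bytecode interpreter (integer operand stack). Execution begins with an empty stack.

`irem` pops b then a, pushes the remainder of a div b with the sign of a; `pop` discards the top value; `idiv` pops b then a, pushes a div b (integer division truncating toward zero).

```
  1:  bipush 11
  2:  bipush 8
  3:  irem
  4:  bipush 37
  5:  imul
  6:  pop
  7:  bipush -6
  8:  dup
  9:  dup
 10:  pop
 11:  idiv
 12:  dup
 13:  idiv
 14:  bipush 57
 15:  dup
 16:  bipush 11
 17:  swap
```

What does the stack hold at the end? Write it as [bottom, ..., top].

[1, 57, 11, 57]

bipush 11 -> [11]
bipush 8  -> [11, 8]
irem      -> [3]
bipush 37 -> [3, 37]
imul      -> [111]
pop       -> []
bipush -6 -> [-6]
dup       -> [-6, -6]
dup       -> [-6, -6, -6]
pop       -> [-6, -6]
idiv      -> [1]
dup       -> [1, 1]
idiv      -> [1]
bipush 57 -> [1, 57]
dup       -> [1, 57, 57]
bipush 11 -> [1, 57, 57, 11]
swap      -> [1, 57, 11, 57]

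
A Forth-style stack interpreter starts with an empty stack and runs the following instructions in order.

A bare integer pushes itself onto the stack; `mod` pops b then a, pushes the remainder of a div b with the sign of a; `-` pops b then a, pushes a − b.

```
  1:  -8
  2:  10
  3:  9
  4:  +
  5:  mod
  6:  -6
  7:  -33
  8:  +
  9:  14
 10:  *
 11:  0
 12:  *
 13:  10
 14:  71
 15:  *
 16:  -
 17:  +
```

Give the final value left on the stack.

-718

-8  → -8
10  → -8 10
9   → -8 10 9
+   → -8 19
mod → -8
-6  → -8 -6
-33 → -8 -6 -33
+   → -8 -39
14  → -8 -39 14
*   → -8 -546
0   → -8 -546 0
*   → -8 0
10  → -8 0 10
71  → -8 0 10 71
*   → -8 0 710
-   → -8 -710
+   → -718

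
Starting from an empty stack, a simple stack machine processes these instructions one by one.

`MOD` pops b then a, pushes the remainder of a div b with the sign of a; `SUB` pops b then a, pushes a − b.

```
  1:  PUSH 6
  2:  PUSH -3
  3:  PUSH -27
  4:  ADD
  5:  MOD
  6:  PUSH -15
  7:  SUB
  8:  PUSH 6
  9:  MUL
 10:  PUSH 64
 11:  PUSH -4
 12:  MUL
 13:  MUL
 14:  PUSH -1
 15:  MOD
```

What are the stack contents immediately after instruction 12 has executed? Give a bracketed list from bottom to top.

PUSH 6   → 6
PUSH -3  → 6 -3
PUSH -27 → 6 -3 -27
ADD      → 6 -30
MOD      → 6
PUSH -15 → 6 -15
SUB      → 21
PUSH 6   → 21 6
MUL      → 126
PUSH 64  → 126 64
PUSH -4  → 126 64 -4
MUL      → 126 -256

[126, -256]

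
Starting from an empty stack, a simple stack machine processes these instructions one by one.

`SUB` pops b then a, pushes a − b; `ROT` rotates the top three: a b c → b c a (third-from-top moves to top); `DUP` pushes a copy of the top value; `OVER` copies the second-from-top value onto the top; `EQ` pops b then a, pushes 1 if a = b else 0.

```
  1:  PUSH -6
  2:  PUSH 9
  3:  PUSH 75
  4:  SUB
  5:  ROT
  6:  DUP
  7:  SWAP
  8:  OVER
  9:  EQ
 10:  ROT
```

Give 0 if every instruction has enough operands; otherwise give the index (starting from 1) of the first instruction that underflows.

5

PUSH -6 → -6
PUSH 9  → -6 9
PUSH 75 → -6 9 75
SUB     → -6 -66
ROT  — needs 3 operands, stack has 2 → underflow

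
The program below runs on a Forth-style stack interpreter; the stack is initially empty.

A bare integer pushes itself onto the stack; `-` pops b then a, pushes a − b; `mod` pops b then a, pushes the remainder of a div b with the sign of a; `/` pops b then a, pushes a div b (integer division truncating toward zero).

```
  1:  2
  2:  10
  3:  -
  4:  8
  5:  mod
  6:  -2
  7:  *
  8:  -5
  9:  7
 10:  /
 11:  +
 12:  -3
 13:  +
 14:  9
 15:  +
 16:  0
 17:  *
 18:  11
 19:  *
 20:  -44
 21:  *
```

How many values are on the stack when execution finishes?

2    [2]
10   [2, 10]
-    [-8]
8    [-8, 8]
mod  [0]
-2   [0, -2]
*    [0]
-5   [0, -5]
7    [0, -5, 7]
/    [0, 0]
+    [0]
-3   [0, -3]
+    [-3]
9    [-3, 9]
+    [6]
0    [6, 0]
*    [0]
11   [0, 11]
*    [0]
-44  [0, -44]
*    [0]

1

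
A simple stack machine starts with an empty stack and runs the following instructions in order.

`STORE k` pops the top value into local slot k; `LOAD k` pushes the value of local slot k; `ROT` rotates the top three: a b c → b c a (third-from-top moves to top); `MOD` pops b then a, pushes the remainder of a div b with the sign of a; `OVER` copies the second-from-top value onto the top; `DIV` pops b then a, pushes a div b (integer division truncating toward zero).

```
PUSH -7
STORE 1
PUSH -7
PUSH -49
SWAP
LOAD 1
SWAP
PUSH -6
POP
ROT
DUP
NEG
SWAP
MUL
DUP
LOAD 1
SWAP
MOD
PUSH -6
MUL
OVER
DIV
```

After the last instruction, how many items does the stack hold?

PUSH -7   -7
STORE 1   (empty)
PUSH -7   -7
PUSH -49  -7 -49
SWAP      -49 -7
LOAD 1    -49 -7 -7
SWAP      -49 -7 -7
PUSH -6   -49 -7 -7 -6
POP       -49 -7 -7
ROT       -7 -7 -49
DUP       -7 -7 -49 -49
NEG       -7 -7 -49 49
SWAP      -7 -7 49 -49
MUL       -7 -7 -2401
DUP       -7 -7 -2401 -2401
LOAD 1    -7 -7 -2401 -2401 -7
SWAP      -7 -7 -2401 -7 -2401
MOD       -7 -7 -2401 -7
PUSH -6   -7 -7 -2401 -7 -6
MUL       -7 -7 -2401 42
OVER      -7 -7 -2401 42 -2401
DIV       -7 -7 -2401 0

4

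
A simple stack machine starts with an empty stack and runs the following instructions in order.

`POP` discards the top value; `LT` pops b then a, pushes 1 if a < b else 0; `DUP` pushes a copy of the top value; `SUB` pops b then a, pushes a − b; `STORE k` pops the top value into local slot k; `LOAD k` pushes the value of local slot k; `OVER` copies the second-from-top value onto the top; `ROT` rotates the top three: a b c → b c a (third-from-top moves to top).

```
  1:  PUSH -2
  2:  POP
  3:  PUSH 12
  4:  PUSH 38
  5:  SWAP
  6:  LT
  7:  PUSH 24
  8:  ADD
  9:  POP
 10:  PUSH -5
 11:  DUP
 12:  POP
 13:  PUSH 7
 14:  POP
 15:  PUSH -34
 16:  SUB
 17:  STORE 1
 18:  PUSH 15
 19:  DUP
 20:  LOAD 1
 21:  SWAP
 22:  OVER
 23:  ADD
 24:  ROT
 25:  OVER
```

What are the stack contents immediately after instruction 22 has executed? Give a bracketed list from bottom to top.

[15, 29, 15, 29]

PUSH -2   -2
POP       (empty)
PUSH 12   12
PUSH 38   12 38
SWAP      38 12
LT        0
PUSH 24   0 24
ADD       24
POP       (empty)
PUSH -5   -5
DUP       -5 -5
POP       -5
PUSH 7    -5 7
POP       -5
PUSH -34  -5 -34
SUB       29
STORE 1   (empty)
PUSH 15   15
DUP       15 15
LOAD 1    15 15 29
SWAP      15 29 15
OVER      15 29 15 29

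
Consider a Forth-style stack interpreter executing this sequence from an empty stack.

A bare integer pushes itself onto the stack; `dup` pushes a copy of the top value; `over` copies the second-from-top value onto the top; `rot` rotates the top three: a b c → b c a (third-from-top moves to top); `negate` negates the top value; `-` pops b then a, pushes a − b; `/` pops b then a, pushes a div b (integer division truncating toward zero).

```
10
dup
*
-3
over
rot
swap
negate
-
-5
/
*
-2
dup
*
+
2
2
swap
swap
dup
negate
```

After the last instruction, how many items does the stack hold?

10     → 10
dup    → 10 10
*      → 100
-3     → 100 -3
over   → 100 -3 100
rot    → -3 100 100
swap   → -3 100 100
negate → -3 100 -100
-      → -3 200
-5     → -3 200 -5
/      → -3 -40
*      → 120
-2     → 120 -2
dup    → 120 -2 -2
*      → 120 4
+      → 124
2      → 124 2
2      → 124 2 2
swap   → 124 2 2
swap   → 124 2 2
dup    → 124 2 2 2
negate → 124 2 2 -2

4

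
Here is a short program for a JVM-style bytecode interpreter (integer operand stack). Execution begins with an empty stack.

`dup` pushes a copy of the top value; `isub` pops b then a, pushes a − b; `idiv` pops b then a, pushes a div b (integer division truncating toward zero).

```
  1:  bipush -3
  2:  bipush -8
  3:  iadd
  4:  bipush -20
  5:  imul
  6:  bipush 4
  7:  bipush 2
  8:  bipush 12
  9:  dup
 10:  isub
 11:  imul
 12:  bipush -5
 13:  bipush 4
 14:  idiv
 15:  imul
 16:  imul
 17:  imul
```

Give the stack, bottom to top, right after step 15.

bipush -3  : [-3]
bipush -8  : [-3, -8]
iadd       : [-11]
bipush -20 : [-11, -20]
imul       : [220]
bipush 4   : [220, 4]
bipush 2   : [220, 4, 2]
bipush 12  : [220, 4, 2, 12]
dup        : [220, 4, 2, 12, 12]
isub       : [220, 4, 2, 0]
imul       : [220, 4, 0]
bipush -5  : [220, 4, 0, -5]
bipush 4   : [220, 4, 0, -5, 4]
idiv       : [220, 4, 0, -1]
imul       : [220, 4, 0]

[220, 4, 0]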